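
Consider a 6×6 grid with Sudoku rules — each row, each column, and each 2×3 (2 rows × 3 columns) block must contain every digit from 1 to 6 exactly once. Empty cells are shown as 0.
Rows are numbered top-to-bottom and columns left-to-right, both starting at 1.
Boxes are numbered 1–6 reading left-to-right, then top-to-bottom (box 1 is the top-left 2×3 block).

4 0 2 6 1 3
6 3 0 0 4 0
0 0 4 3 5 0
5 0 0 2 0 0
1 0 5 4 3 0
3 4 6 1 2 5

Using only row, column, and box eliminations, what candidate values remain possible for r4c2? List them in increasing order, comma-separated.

1,6

Row 4 already contains {2, 5}.
Column 2 already contains {3, 4}.
Its 2×3 block (box 3) already contains {4, 5}.
Removing those from 1–6 leaves {1, 6} as the candidates for r4c2.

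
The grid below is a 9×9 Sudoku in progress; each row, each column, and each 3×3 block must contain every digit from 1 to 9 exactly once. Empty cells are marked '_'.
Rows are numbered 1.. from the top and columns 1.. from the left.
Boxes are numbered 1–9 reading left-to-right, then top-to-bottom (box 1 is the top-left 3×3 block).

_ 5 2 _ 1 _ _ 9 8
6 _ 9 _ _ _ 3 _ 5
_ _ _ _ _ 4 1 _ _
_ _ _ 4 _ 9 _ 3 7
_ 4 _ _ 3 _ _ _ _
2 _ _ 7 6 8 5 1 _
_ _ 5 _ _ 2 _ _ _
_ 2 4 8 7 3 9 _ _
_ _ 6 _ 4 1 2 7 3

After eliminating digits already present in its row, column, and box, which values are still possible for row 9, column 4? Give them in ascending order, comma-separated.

Row 9 already contains {1, 2, 3, 4, 6, 7}.
Column 4 already contains {4, 7, 8}.
Its 3×3 block (box 8) already contains {1, 2, 3, 4, 7, 8}.
Removing those from 1–9 leaves {5, 9} as the candidates for row 9, column 4.

5,9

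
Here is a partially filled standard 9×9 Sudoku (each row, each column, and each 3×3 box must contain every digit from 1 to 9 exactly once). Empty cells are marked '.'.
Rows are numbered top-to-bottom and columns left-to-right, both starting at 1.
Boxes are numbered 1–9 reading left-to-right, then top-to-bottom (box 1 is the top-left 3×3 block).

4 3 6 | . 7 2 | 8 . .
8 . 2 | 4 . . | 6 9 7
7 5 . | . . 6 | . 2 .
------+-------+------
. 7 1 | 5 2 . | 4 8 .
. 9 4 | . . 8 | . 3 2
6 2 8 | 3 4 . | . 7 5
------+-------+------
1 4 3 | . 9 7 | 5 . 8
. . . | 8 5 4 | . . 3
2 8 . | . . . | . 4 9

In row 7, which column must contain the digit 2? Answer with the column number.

4

Consider where 2 can go in row 7.
R7C8 is out (column 8 already has a 2).
So the only cell in row 7 that can hold 2 is R7C4.
That is column 4.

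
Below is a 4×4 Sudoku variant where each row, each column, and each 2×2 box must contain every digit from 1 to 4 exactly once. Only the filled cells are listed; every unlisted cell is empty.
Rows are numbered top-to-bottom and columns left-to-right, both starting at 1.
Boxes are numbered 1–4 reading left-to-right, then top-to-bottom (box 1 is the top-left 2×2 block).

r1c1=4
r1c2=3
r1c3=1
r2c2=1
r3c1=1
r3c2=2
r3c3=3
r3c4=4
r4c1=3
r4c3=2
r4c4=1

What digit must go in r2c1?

Row 2 already contains {1}.
Column 1 already contains {1, 3, 4}.
Its 2×2 block (box 1) already contains {1, 3, 4}.
The only value from 1–4 not eliminated is 2, so r2c1 = 2.

2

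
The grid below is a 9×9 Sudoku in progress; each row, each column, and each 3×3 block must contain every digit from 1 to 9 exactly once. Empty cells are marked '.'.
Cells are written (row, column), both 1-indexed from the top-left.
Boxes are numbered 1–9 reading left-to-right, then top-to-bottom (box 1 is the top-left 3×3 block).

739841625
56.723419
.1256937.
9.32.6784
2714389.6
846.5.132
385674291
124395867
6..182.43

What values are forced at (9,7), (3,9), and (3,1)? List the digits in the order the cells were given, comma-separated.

5,8,4

For (9,7):
  Row 9 already contains {1, 2, 3, 4, 6, 8}.
  Column 7 already contains {1, 2, 3, 4, 6, 7, 8, 9}.
  Its 3×3 block (box 9) already contains {1, 2, 3, 4, 6, 7, 8, 9}.
  The only value from 1–9 not eliminated is 5, so (9,7) = 5.
For (3,9):
  Row 3 already contains {1, 2, 3, 5, 6, 7, 9}.
  Column 9 already contains {1, 2, 3, 4, 5, 6, 7, 9}.
  Its 3×3 block (box 3) already contains {1, 2, 3, 4, 5, 6, 7, 9}.
  The only value from 1–9 not eliminated is 8, so (3,9) = 8.
For (3,1):
  Row 3 already contains {1, 2, 3, 5, 6, 7, 9}.
  Column 1 already contains {1, 2, 3, 5, 6, 7, 8, 9}.
  Its 3×3 block (box 1) already contains {1, 2, 3, 5, 6, 7, 9}.
  The only value from 1–9 not eliminated is 4, so (3,1) = 4.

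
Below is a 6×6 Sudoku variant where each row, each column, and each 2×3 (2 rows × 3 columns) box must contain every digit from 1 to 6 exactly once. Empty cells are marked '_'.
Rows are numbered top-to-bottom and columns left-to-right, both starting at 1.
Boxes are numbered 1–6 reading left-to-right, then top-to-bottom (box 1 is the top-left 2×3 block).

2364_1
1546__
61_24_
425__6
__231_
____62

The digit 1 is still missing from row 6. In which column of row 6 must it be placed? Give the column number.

Consider where 1 can go in row 6.
R6C1 is out (column 1 already has a 1).
R6C2 is out (column 2 already has a 1).
R6C4 is out (box 6 already has a 1).
So the only cell in row 6 that can hold 1 is R6C3.
That is column 3.

3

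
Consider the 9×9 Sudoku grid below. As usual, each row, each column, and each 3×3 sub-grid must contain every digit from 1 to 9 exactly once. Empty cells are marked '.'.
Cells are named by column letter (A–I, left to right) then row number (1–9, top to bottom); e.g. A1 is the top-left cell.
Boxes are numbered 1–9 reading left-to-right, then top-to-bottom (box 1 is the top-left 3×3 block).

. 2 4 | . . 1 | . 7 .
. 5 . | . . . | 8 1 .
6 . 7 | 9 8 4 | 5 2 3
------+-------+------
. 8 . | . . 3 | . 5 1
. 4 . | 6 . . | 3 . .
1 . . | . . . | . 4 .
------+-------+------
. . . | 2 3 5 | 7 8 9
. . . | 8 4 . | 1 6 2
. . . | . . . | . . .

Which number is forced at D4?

4

Cell D4 itself could take any of {4, 7} by direct elimination.
Consider where 4 can go in column D.
D1 is out (row 1 already has a 4).
D2 is out (box 2 already has a 4).
D6 is out (row 6 already has a 4).
D9 is out (box 8 already has a 4).
So the only cell in column D that can hold 4 is D4.
Therefore D4 = 4.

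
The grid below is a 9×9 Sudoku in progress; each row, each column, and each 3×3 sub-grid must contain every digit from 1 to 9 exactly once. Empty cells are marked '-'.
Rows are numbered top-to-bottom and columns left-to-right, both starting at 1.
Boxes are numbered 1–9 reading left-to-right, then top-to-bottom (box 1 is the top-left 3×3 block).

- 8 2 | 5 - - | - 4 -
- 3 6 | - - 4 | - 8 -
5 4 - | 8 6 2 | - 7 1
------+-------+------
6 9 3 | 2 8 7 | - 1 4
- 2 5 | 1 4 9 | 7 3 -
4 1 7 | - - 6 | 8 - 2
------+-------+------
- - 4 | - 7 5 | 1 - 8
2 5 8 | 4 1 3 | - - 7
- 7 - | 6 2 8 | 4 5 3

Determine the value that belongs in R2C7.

2

Cell R2C7 itself could take any of {2, 5, 9} by direct elimination.
Consider where 2 can go in column 7.
R1C7 is out (row 1 already has a 2).
R3C7 is out (row 3 already has a 2).
R4C7 is out (row 4 already has a 2).
R8C7 is out (row 8 already has a 2).
So the only cell in column 7 that can hold 2 is R2C7.
Therefore R2C7 = 2.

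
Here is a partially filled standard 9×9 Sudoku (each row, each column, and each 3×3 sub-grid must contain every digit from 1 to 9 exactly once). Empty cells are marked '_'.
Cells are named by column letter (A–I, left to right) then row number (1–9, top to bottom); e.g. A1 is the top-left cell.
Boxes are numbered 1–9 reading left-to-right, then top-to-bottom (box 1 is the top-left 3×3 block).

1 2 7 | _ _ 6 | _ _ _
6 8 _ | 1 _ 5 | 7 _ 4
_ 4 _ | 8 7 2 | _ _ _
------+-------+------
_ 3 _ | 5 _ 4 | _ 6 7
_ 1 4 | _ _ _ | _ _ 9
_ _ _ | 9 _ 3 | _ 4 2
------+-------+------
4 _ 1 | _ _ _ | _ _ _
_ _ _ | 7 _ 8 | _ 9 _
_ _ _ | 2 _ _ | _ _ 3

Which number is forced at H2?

2

Cell H2 itself could take any of {2, 3} by direct elimination.
Consider where 2 can go in row 2.
C2 is out (box 1 already has a 2).
E2 is out (box 2 already has a 2).
So the only cell in row 2 that can hold 2 is H2.
Therefore H2 = 2.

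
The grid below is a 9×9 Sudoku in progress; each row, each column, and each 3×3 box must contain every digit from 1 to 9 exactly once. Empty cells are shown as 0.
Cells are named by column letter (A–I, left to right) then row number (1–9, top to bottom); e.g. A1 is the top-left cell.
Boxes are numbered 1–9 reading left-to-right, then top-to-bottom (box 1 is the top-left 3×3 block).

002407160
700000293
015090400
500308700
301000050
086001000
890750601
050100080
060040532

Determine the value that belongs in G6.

Cell G6 itself could take any of {3, 9} by direct elimination.
Consider where 3 can go in column G.
G5 is out (row 5 already has a 3).
G8 is out (box 9 already has a 3).
So the only cell in column G that can hold 3 is G6.
Therefore G6 = 3.

3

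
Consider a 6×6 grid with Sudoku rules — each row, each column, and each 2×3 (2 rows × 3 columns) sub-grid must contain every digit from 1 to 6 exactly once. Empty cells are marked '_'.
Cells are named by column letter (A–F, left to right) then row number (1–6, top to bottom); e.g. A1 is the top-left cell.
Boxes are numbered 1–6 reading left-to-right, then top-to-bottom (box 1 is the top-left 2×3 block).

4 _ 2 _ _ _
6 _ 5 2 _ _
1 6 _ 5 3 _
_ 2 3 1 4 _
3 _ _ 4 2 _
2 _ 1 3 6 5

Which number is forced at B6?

4

Row 6 already contains {1, 2, 3, 5, 6}.
Column B already contains {2, 6}.
Its 2×3 block (box 5) already contains {1, 2, 3}.
The only value from 1–6 not eliminated is 4, so B6 = 4.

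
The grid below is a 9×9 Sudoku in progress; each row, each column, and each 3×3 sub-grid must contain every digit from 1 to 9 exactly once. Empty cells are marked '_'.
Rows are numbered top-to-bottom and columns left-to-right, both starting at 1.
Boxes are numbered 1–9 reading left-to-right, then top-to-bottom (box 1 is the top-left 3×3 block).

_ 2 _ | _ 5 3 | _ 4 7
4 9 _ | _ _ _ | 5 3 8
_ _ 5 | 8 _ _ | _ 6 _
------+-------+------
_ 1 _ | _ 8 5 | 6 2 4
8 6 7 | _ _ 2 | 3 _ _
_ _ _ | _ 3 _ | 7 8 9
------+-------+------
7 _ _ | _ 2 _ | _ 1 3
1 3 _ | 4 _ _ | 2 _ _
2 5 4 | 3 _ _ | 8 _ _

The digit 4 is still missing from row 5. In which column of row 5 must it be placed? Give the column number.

Consider where 4 can go in row 5.
R5C4 is out (column 4 already has a 4).
R5C8 is out (column 8 already has a 4).
R5C9 is out (column 9 already has a 4).
So the only cell in row 5 that can hold 4 is R5C5.
That is column 5.

5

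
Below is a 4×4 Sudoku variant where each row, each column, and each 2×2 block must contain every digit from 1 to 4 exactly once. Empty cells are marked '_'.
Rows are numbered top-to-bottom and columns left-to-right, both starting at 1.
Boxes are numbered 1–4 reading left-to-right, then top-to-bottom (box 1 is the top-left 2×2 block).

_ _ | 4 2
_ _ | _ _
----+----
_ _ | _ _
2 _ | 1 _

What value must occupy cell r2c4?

Cell r2c4 itself could take any of {1, 3} by direct elimination.
Consider where 1 can go in box 2.
r2c3 is out (column 3 already has a 1).
So the only cell in box 2 that can hold 1 is r2c4.
Therefore r2c4 = 1.

1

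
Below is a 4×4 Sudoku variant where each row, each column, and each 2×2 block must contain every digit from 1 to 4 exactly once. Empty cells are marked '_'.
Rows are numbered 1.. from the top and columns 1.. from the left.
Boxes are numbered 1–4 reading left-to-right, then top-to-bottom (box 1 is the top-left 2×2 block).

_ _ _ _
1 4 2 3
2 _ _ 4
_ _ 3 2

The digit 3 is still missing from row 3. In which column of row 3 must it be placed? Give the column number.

2

Consider where 3 can go in row 3.
row 3, column 3 is out (column 3 already has a 3).
So the only cell in row 3 that can hold 3 is row 3, column 2.
That is column 2.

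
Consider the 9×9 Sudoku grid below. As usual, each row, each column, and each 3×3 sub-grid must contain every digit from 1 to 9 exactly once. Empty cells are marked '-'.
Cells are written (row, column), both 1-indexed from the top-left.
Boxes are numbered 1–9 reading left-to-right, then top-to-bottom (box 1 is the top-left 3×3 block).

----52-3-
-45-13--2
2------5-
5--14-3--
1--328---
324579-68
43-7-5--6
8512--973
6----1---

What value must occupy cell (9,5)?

Cell (9,5) itself could take any of {3, 8, 9} by direct elimination.
Consider where 3 can go in row 9.
(9,2) is out (column 2 already has a 3). (9,3) is out (box 7 already has a 3). (9,4) is out (column 4 already has a 3). (9,7) is out (column 7 already has a 3). The remaining empty cells in row 9 are similarly blocked.
So the only cell in row 9 that can hold 3 is (9,5).
Therefore (9,5) = 3.

3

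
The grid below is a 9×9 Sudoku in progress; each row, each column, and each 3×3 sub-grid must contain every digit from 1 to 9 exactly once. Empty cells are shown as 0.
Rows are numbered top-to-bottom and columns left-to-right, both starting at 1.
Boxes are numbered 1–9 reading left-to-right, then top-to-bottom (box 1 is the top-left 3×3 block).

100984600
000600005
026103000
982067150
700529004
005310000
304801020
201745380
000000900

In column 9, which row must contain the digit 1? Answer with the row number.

Consider where 1 can go in column 9.
r1c9 is out (row 1 already has a 1). r3c9 is out (row 3 already has a 1). r4c9 is out (row 4 already has a 1). r6c9 is out (row 6 already has a 1). The remaining empty cells in column 9 are similarly blocked.
So the only cell in column 9 that can hold 1 is r9c9.
That is row 9.

9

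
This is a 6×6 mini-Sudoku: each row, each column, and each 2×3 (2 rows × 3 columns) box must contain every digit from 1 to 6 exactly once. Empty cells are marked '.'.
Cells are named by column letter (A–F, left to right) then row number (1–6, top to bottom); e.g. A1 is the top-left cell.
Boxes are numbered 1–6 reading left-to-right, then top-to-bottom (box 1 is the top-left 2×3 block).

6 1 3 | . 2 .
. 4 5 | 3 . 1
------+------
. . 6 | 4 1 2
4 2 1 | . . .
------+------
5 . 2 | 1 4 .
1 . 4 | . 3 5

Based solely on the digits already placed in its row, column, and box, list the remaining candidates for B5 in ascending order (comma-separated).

Row 5 already contains {1, 2, 4, 5}.
Column B already contains {1, 2, 4}.
Its 2×3 block (box 5) already contains {1, 2, 4, 5}.
Removing those from 1–6 leaves {3, 6} as the candidates for B5.

3,6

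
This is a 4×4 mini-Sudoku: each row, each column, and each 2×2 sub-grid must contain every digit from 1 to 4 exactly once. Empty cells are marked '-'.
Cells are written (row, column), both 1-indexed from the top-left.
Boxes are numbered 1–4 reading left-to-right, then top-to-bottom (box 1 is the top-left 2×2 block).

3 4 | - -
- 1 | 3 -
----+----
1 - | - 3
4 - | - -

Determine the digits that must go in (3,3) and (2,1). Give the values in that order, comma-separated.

For (3,3):
  Consider where 4 can go in box 4.
  (4,3) is out (row 4 already has a 4).
  (4,4) is out (row 4 already has a 4).
  So the only cell in box 4 that can hold 4 is (3,3).
  So (3,3) = 4.
For (2,1):
  Row 2 already contains {1, 3}.
  Column 1 already contains {1, 3, 4}.
  Its 2×2 block (box 1) already contains {1, 3, 4}.
  The only value from 1–4 not eliminated is 2, so (2,1) = 2.

4,2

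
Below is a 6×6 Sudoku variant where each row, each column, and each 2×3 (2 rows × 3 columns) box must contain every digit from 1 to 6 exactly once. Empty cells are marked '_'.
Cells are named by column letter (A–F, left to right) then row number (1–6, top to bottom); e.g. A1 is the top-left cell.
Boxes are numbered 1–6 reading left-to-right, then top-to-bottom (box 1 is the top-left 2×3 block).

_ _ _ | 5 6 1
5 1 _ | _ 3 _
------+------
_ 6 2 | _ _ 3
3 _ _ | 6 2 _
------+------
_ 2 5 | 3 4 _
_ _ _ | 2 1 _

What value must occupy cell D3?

Cell D3 itself could take any of {1, 4} by direct elimination.
Consider where 1 can go in box 4.
E3 is out (column E already has a 1).
F4 is out (column F already has a 1).
So the only cell in box 4 that can hold 1 is D3.
Therefore D3 = 1.

1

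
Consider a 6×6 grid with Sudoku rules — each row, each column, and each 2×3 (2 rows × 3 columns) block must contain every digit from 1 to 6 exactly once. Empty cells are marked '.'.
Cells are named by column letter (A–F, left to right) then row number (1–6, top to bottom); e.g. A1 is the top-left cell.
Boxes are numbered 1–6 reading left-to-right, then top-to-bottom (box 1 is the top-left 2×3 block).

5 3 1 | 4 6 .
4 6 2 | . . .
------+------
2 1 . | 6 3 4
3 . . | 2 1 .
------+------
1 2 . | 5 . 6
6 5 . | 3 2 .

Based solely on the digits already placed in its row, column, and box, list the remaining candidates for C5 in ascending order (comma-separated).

3,4

Row 5 already contains {1, 2, 5, 6}.
Column C already contains {1, 2}.
Its 2×3 block (box 5) already contains {1, 2, 5, 6}.
Removing those from 1–6 leaves {3, 4} as the candidates for C5.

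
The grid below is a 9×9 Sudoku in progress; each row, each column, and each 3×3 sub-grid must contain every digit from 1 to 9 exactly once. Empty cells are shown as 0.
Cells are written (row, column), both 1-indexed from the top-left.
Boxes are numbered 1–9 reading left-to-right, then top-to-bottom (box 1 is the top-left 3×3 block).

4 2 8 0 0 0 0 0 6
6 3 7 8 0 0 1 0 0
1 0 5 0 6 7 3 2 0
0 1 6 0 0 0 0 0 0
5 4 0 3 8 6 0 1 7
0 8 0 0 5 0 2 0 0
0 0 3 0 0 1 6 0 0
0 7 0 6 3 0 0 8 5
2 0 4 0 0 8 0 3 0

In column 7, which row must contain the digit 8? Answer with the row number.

4

Consider where 8 can go in column 7.
(1,7) is out (row 1 already has a 8).
(5,7) is out (row 5 already has a 8).
(8,7) is out (row 8 already has a 8).
(9,7) is out (row 9 already has a 8).
So the only cell in column 7 that can hold 8 is (4,7).
That is row 4.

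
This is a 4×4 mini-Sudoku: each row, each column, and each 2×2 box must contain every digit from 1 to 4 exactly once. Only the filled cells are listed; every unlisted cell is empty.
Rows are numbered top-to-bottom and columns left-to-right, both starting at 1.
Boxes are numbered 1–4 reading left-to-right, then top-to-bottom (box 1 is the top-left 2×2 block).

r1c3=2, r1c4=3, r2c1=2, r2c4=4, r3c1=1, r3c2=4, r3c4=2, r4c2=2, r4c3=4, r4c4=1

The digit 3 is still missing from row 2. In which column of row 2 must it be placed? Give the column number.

2

Consider where 3 can go in row 2.
r2c3 is out (box 2 already has a 3).
So the only cell in row 2 that can hold 3 is r2c2.
That is column 2.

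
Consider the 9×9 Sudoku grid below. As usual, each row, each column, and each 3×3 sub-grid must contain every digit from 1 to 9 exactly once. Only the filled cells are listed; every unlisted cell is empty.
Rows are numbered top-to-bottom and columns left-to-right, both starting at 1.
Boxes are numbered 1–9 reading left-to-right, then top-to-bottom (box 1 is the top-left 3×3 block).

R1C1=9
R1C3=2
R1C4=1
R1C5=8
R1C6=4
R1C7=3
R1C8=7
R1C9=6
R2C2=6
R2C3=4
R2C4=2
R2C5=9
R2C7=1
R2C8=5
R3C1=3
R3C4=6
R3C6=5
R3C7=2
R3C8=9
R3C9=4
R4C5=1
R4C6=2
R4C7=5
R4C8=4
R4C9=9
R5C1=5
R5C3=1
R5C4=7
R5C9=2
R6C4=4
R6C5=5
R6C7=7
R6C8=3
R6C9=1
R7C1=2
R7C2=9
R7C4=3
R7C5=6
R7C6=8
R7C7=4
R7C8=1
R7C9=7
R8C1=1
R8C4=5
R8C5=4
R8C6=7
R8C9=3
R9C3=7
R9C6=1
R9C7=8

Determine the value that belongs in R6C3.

9

Cell R6C3 itself could take any of {6, 8, 9} by direct elimination.
Consider where 9 can go in column 3.
R3C3 is out (row 3 already has a 9).
R4C3 is out (row 4 already has a 9).
R7C3 is out (row 7 already has a 9).
R8C3 is out (box 7 already has a 9).
So the only cell in column 3 that can hold 9 is R6C3.
Therefore R6C3 = 9.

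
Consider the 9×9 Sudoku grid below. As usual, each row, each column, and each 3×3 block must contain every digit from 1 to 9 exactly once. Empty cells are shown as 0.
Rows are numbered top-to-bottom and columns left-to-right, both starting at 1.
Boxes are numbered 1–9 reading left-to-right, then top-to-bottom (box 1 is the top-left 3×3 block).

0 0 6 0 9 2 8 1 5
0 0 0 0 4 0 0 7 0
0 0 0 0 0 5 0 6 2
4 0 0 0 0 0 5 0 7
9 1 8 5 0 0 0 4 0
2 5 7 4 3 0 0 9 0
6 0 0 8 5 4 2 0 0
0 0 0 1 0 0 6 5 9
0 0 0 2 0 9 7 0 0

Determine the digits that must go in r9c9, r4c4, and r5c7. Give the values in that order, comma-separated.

For r9c9:
  Consider where 4 can go in column 9.
  r2c9 is out (row 2 already has a 4).
  r5c9 is out (row 5 already has a 4).
  r6c9 is out (row 6 already has a 4).
  r7c9 is out (row 7 already has a 4).
  So the only cell in column 9 that can hold 4 is r9c9.
  So r9c9 = 4.
For r4c4:
  Consider where 9 can go in row 4.
  r4c2 is out (box 4 already has a 9).
  r4c3 is out (box 4 already has a 9).
  r4c5 is out (column 5 already has a 9).
  r4c6 is out (column 6 already has a 9).
  r4c8 is out (column 8 already has a 9).
  So the only cell in row 4 that can hold 9 is r4c4.
  So r4c4 = 9.
For r5c7:
  Row 5 already contains {1, 4, 5, 8, 9}.
  Column 7 already contains {2, 5, 6, 7, 8}.
  Its 3×3 block (box 6) already contains {4, 5, 7, 9}.
  The only value from 1–9 not eliminated is 3, so r5c7 = 3.

4,9,3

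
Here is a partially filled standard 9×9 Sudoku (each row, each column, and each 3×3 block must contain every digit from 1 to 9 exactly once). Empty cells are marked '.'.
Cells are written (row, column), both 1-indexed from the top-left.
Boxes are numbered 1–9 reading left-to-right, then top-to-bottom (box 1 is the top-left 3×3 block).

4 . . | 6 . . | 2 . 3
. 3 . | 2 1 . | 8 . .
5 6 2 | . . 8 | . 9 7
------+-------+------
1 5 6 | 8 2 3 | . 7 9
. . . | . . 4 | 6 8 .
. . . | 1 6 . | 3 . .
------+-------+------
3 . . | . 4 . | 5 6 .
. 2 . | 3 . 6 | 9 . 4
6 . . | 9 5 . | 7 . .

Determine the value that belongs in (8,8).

1

Row 8 already contains {2, 3, 4, 6, 9}.
Column 8 already contains {6, 7, 8, 9}.
Its 3×3 block (box 9) already contains {4, 5, 6, 7, 9}.
The only value from 1–9 not eliminated is 1, so (8,8) = 1.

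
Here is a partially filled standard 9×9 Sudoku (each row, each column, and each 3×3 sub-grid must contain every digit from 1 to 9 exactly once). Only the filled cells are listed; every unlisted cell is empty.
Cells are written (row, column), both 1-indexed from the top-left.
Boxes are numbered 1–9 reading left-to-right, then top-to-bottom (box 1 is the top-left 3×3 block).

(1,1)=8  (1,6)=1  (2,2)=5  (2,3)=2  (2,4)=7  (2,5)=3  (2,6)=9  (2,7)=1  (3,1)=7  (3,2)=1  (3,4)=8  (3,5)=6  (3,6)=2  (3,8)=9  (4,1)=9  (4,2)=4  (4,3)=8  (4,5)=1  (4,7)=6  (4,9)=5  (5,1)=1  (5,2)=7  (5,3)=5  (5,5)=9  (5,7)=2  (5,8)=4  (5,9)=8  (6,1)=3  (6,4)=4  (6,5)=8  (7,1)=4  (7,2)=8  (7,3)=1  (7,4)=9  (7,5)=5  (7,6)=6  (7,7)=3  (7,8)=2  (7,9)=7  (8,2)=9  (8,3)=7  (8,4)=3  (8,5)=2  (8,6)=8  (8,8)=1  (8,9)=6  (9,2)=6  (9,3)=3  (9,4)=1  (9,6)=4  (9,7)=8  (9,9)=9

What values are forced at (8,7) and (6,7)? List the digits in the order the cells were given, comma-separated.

For (8,7):
  Consider where 4 can go in box 9.
  (9,8) is out (row 9 already has a 4).
  So the only cell in box 9 that can hold 4 is (8,7).
  So (8,7) = 4.
For (6,7):
  Consider where 9 can go in column 7.
  (1,7) is out (box 3 already has a 9).
  (3,7) is out (row 3 already has a 9).
  (8,7) is out (row 8 already has a 9).
  So the only cell in column 7 that can hold 9 is (6,7).
  So (6,7) = 9.

4,9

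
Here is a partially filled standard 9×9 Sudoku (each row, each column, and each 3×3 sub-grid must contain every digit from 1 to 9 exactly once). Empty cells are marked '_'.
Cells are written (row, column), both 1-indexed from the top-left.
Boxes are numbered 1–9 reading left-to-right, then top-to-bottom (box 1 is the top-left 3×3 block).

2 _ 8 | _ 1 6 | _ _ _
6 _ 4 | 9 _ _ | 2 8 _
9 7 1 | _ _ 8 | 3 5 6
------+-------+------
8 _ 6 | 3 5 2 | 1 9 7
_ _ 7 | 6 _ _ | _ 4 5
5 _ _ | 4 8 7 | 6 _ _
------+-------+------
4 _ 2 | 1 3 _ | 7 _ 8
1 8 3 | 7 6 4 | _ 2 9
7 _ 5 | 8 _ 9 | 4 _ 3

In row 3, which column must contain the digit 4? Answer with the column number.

Consider where 4 can go in row 3.
(3,4) is out (column 4 already has a 4).
So the only cell in row 3 that can hold 4 is (3,5).
That is column 5.

5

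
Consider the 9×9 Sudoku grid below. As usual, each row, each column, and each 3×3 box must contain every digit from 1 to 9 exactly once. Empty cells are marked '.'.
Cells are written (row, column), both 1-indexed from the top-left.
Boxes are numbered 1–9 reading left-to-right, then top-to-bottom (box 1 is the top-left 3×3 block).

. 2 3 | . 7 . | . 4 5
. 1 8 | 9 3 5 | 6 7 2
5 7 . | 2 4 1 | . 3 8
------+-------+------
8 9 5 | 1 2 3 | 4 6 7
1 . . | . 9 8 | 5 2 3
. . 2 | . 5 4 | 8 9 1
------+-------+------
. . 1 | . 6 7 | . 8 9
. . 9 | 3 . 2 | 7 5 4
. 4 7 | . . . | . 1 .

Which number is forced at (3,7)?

Row 3 already contains {1, 2, 3, 4, 5, 7, 8}.
Column 7 already contains {4, 5, 6, 7, 8}.
Its 3×3 block (box 3) already contains {2, 3, 4, 5, 6, 7, 8}.
The only value from 1–9 not eliminated is 9, so (3,7) = 9.

9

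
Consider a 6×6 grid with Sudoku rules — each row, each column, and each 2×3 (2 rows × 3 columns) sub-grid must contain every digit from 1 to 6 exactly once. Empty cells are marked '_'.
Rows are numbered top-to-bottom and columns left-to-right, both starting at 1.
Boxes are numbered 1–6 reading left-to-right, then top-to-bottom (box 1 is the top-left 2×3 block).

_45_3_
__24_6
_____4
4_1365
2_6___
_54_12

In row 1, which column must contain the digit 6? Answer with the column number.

Consider where 6 can go in row 1.
R1C4 is out (box 2 already has a 6).
R1C6 is out (column 6 already has a 6).
So the only cell in row 1 that can hold 6 is R1C1.
That is column 1.

1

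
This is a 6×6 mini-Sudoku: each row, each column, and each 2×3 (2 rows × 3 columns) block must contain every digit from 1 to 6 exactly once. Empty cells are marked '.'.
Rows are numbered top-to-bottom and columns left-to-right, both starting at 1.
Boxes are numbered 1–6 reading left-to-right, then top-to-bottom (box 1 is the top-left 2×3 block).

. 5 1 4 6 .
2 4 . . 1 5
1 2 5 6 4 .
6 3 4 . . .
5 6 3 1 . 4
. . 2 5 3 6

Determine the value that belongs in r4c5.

5

Cell r4c5 itself could take any of {2, 5} by direct elimination.
Consider where 5 can go in column 5.
r5c5 is out (row 5 already has a 5).
So the only cell in column 5 that can hold 5 is r4c5.
Therefore r4c5 = 5.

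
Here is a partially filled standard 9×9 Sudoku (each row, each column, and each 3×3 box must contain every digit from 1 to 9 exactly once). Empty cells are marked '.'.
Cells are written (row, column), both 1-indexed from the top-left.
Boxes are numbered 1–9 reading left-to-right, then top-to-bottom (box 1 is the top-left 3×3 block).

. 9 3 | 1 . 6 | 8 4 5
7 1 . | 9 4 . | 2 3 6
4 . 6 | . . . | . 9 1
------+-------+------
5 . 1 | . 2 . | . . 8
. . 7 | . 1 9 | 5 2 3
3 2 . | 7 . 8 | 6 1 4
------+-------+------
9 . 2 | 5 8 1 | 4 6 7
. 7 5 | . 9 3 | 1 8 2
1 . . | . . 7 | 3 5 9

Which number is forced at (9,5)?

6

Row 9 already contains {1, 3, 5, 7, 9}.
Column 5 already contains {1, 2, 4, 8, 9}.
Its 3×3 block (box 8) already contains {1, 3, 5, 7, 8, 9}.
The only value from 1–9 not eliminated is 6, so (9,5) = 6.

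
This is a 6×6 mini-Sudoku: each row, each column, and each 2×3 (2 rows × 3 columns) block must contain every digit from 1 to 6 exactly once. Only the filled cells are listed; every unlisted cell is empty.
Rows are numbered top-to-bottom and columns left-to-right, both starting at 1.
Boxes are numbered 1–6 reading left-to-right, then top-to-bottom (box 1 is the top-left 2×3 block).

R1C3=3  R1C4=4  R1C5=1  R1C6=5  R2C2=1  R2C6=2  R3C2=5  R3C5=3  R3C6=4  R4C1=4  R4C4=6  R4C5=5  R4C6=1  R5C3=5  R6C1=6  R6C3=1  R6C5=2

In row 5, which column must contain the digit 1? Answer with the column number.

4

Consider where 1 can go in row 5.
R5C1 is out (box 5 already has a 1).
R5C2 is out (column 2 already has a 1).
R5C5 is out (column 5 already has a 1).
R5C6 is out (column 6 already has a 1).
So the only cell in row 5 that can hold 1 is R5C4.
That is column 4.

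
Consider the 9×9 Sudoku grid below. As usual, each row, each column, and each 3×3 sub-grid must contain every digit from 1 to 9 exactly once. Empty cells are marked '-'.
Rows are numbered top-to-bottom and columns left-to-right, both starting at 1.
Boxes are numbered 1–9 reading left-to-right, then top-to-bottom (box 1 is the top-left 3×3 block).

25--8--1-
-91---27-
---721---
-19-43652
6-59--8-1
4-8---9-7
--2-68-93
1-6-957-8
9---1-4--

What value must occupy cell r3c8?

Cell r3c8 itself could take any of {3, 4, 6, 8} by direct elimination.
Consider where 8 can go in column 8.
r5c8 is out (row 5 already has a 8).
r6c8 is out (row 6 already has a 8).
r8c8 is out (row 8 already has a 8).
r9c8 is out (box 9 already has a 8).
So the only cell in column 8 that can hold 8 is r3c8.
Therefore r3c8 = 8.

8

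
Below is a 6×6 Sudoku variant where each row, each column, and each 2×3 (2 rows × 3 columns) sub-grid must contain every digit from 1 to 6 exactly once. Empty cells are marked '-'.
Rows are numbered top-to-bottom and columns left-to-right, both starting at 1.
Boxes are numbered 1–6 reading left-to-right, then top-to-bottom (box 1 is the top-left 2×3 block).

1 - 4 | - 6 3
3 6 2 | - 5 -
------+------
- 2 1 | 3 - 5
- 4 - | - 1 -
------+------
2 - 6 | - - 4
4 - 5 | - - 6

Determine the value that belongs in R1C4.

Row 1 already contains {1, 3, 4, 6}.
Column 4 already contains {3}.
Its 2×3 block (box 2) already contains {3, 5, 6}.
The only value from 1–6 not eliminated is 2, so R1C4 = 2.

2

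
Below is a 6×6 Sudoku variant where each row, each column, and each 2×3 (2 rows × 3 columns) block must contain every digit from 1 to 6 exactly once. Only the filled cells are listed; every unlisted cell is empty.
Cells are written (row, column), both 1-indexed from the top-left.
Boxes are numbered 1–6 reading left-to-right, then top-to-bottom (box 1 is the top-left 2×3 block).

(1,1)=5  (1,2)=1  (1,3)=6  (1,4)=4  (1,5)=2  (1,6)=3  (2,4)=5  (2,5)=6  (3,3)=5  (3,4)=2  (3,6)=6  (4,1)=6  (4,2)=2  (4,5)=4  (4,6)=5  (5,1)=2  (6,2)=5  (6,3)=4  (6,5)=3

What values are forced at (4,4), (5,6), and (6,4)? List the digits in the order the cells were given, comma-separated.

For (4,4):
  Consider where 3 can go in column 4.
  (5,4) is out (box 6 already has a 3).
  (6,4) is out (row 6 already has a 3).
  So the only cell in column 4 that can hold 3 is (4,4).
  So (4,4) = 3.
For (5,6):
  Consider where 4 can go in row 5.
  (5,2) is out (box 5 already has a 4).
  (5,3) is out (column 3 already has a 4).
  (5,4) is out (column 4 already has a 4).
  (5,5) is out (column 5 already has a 4).
  So the only cell in row 5 that can hold 4 is (5,6).
  So (5,6) = 4.
For (6,4):
  Consider where 6 can go in row 6.
  (6,1) is out (column 1 already has a 6).
  (6,6) is out (column 6 already has a 6).
  So the only cell in row 6 that can hold 6 is (6,4).
  So (6,4) = 6.

3,4,6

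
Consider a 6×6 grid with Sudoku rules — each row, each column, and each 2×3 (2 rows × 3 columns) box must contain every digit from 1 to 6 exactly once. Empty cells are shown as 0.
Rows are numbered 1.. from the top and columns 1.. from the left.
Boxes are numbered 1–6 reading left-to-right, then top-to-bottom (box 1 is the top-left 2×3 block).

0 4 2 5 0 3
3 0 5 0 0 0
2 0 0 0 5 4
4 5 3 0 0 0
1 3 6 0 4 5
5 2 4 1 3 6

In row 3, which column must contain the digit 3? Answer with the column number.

4

Consider where 3 can go in row 3.
row 3, column 2 is out (column 2 already has a 3).
row 3, column 3 is out (column 3 already has a 3).
So the only cell in row 3 that can hold 3 is row 3, column 4.
That is column 4.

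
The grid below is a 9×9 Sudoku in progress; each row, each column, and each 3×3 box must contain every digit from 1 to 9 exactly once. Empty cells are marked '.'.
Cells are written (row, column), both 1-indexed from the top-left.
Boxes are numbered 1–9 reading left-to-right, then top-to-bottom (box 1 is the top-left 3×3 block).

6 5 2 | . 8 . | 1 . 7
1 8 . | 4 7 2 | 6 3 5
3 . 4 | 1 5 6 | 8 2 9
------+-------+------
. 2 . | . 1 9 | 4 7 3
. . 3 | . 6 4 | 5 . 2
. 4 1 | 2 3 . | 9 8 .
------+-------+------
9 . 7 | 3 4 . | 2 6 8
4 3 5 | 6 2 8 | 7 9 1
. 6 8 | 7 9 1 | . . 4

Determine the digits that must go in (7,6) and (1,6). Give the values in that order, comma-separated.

5,3

For (7,6):
  Row 7 already contains {2, 3, 4, 6, 7, 8, 9}.
  Column 6 already contains {1, 2, 4, 6, 8, 9}.
  Its 3×3 block (box 8) already contains {1, 2, 3, 4, 6, 7, 8, 9}.
  The only value from 1–9 not eliminated is 5, so (7,6) = 5.
For (1,6):
  Row 1 already contains {1, 2, 5, 6, 7, 8}.
  Column 6 already contains {1, 2, 4, 6, 8, 9}.
  Its 3×3 block (box 2) already contains {1, 2, 4, 5, 6, 7, 8}.
  The only value from 1–9 not eliminated is 3, so (1,6) = 3.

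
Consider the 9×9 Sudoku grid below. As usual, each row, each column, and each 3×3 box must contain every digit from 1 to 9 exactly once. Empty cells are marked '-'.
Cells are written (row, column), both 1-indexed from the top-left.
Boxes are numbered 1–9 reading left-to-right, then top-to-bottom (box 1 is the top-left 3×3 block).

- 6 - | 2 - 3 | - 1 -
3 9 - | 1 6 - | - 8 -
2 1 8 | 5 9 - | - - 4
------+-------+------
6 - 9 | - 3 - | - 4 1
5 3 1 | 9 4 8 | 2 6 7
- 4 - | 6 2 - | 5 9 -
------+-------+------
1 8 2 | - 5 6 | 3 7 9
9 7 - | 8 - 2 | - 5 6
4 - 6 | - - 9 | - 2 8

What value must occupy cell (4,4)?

7

Row 4 already contains {1, 3, 4, 6, 9}.
Column 4 already contains {1, 2, 5, 6, 8, 9}.
Its 3×3 block (box 5) already contains {2, 3, 4, 6, 8, 9}.
The only value from 1–9 not eliminated is 7, so (4,4) = 7.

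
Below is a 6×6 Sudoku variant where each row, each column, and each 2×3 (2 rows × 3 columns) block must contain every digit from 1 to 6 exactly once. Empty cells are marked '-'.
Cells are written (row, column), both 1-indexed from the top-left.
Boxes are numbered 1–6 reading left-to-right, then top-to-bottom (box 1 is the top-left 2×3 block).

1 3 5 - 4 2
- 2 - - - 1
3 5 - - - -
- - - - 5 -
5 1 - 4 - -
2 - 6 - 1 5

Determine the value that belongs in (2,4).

5

Cell (2,4) itself could take any of {3, 5, 6} by direct elimination.
Consider where 5 can go in row 2.
(2,1) is out (column 1 already has a 5).
(2,3) is out (column 3 already has a 5).
(2,5) is out (column 5 already has a 5).
So the only cell in row 2 that can hold 5 is (2,4).
Therefore (2,4) = 5.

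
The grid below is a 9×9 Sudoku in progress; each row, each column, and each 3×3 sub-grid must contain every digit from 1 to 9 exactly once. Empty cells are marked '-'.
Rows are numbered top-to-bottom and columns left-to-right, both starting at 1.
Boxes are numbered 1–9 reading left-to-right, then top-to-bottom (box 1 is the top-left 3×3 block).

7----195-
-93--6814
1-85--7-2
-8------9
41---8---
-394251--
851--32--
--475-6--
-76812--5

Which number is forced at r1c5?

Cell r1c5 itself could take any of {3, 4, 8} by direct elimination.
Consider where 8 can go in row 1.
r1c2 is out (column 2 already has a 8).
r1c3 is out (column 3 already has a 8).
r1c4 is out (column 4 already has a 8).
r1c9 is out (box 3 already has a 8).
So the only cell in row 1 that can hold 8 is r1c5.
Therefore r1c5 = 8.

8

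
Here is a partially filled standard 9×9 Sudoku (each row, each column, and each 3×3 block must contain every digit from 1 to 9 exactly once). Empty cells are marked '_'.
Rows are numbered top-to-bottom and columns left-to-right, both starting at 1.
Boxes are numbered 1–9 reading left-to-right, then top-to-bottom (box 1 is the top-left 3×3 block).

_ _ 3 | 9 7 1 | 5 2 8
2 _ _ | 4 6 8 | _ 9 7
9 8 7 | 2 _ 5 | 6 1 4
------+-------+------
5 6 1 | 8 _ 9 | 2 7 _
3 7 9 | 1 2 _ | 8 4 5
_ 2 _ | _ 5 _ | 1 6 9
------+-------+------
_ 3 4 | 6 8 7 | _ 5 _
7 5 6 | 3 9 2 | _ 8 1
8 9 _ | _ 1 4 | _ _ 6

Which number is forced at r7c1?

1

Row 7 already contains {3, 4, 5, 6, 7, 8}.
Column 1 already contains {2, 3, 5, 7, 8, 9}.
Its 3×3 block (box 7) already contains {3, 4, 5, 6, 7, 8, 9}.
The only value from 1–9 not eliminated is 1, so r7c1 = 1.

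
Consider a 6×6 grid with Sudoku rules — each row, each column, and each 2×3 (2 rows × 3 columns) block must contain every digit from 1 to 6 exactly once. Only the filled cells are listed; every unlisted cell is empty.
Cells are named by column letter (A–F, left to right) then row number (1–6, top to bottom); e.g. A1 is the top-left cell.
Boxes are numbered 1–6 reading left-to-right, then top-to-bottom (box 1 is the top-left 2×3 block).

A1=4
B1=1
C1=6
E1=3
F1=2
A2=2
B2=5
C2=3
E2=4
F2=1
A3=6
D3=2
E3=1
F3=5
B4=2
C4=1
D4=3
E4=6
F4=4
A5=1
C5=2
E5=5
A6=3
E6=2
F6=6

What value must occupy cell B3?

3

Cell B3 itself could take any of {3, 4} by direct elimination.
Consider where 3 can go in column B.
B5 is out (box 5 already has a 3).
B6 is out (row 6 already has a 3).
So the only cell in column B that can hold 3 is B3.
Therefore B3 = 3.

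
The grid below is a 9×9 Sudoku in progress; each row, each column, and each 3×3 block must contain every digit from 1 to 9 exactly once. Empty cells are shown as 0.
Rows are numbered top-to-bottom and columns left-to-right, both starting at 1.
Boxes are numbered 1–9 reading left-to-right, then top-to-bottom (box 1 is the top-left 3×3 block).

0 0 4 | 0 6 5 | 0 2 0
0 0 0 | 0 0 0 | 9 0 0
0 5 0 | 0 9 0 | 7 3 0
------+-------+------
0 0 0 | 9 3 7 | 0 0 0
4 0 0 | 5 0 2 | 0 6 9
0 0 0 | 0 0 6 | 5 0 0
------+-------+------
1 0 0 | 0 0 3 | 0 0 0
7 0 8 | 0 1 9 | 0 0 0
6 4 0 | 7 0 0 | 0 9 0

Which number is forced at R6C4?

Cell R6C4 itself could take any of {1, 4, 8} by direct elimination.
Consider where 1 can go in box 5.
R5C5 is out (column 5 already has a 1).
R6C5 is out (column 5 already has a 1).
So the only cell in box 5 that can hold 1 is R6C4.
Therefore R6C4 = 1.

1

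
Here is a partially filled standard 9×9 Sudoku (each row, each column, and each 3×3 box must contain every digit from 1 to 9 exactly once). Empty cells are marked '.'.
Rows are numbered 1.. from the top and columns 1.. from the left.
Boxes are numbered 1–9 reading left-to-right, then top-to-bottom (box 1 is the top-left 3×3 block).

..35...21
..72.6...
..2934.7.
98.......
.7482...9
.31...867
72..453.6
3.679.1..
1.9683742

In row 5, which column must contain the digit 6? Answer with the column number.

Consider where 6 can go in row 5.
row 5, column 6 is out (column 6 already has a 6).
row 5, column 7 is out (box 6 already has a 6).
row 5, column 8 is out (column 8 already has a 6).
So the only cell in row 5 that can hold 6 is row 5, column 1.
That is column 1.

1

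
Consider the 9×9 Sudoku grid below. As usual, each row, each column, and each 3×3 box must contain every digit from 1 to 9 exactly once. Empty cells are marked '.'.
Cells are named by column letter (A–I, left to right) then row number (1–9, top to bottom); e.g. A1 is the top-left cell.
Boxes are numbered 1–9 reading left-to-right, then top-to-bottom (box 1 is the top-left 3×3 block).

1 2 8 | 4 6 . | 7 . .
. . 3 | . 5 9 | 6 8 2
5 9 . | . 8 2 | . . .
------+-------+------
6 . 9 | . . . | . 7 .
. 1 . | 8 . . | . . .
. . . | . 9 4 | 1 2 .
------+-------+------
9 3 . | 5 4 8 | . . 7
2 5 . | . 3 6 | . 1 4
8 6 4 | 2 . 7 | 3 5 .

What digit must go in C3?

Cell C3 itself could take any of {6, 7} by direct elimination.
Consider where 6 can go in column C.
C5 is out (box 4 already has a 6).
C6 is out (box 4 already has a 6).
C7 is out (box 7 already has a 6).
C8 is out (row 8 already has a 6).
So the only cell in column C that can hold 6 is C3.
Therefore C3 = 6.

6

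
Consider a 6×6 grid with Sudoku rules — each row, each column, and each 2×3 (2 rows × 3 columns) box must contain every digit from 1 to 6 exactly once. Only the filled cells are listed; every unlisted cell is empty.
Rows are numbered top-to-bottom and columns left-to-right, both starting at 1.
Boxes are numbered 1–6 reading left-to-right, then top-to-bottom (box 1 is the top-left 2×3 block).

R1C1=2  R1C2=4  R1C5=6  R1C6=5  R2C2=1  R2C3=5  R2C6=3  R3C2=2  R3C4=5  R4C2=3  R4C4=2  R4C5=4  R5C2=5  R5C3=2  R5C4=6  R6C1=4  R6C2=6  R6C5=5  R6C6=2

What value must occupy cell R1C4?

Row 1 already contains {2, 4, 5, 6}.
Column 4 already contains {2, 5, 6}.
Its 2×3 block (box 2) already contains {3, 5, 6}.
The only value from 1–6 not eliminated is 1, so R1C4 = 1.

1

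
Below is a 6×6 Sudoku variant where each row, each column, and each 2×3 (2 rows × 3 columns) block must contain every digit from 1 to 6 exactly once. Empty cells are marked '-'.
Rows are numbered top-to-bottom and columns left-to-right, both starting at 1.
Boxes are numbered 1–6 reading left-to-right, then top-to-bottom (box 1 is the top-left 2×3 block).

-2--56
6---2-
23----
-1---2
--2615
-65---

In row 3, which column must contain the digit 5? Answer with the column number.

Consider where 5 can go in row 3.
R3C3 is out (column 3 already has a 5).
R3C5 is out (column 5 already has a 5).
R3C6 is out (column 6 already has a 5).
So the only cell in row 3 that can hold 5 is R3C4.
That is column 4.

4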